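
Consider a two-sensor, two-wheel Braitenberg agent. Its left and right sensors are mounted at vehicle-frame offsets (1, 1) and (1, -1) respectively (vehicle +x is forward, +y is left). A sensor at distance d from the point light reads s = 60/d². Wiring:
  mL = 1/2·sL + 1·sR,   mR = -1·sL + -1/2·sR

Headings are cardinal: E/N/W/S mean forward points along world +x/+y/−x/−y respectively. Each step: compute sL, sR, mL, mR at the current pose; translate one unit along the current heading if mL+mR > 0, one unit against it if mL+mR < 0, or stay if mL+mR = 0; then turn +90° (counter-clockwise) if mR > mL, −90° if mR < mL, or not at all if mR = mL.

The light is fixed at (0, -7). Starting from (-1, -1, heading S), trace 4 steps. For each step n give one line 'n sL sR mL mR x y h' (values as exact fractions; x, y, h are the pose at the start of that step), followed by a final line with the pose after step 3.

n=0: pose=(-1,-1,S); sL=12/5, sR=60/29; mL=474/145, mR=-498/145; mL+mR=-24/145 → advance -1; mR−mL=-972/145 → turn -1·90°
n=1: pose=(-1,0,W); sL=3/2, sR=15/17; mL=111/68, mR=-33/17; mL+mR=-21/68 → advance -1; mR−mL=-243/68 → turn -1·90°
n=2: pose=(0,0,N); sL=12/13, sR=12/13; mL=18/13, mR=-18/13; mL+mR=0 → advance +0; mR−mL=-36/13 → turn -1·90°
n=3: pose=(0,0,E); sL=12/13, sR=60/37; mL=1002/481, mR=-834/481; mL+mR=168/481 → advance +1; mR−mL=-1836/481 → turn -1·90°

0 12/5 60/29 474/145 -498/145 -1 -1 S
1 3/2 15/17 111/68 -33/17 -1 0 W
2 12/13 12/13 18/13 -18/13 0 0 N
3 12/13 60/37 1002/481 -834/481 0 0 E
final 1 0 S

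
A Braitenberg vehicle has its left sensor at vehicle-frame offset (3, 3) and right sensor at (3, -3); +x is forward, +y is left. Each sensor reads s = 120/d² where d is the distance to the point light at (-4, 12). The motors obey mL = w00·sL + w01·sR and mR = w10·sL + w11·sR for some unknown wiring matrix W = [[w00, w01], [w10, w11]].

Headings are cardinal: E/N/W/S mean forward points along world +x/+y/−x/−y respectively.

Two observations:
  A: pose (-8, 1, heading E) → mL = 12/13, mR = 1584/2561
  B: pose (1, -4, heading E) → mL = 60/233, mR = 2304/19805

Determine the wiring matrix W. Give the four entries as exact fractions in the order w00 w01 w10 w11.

1/2 0 1/2 -1/2

obs A: pose=(-8,1,E) → sL=24/13, sR=120/197, mL=12/13, mR=1584/2561
obs B: pose=(1,-4,E) → sL=120/233, sR=24/85, mL=60/233, mR=2304/19805
sensor matrix S = [[24/13, 120/197], [120/233, 24/85]]; det S = 10526976/50720605
solve [mL_A; mL_B] = S·[w00; w01] and [mR_A; mR_B] = S·[w10; w11]:
  w00 = 1/2, w01 = 0, w10 = 1/2, w11 = -1/2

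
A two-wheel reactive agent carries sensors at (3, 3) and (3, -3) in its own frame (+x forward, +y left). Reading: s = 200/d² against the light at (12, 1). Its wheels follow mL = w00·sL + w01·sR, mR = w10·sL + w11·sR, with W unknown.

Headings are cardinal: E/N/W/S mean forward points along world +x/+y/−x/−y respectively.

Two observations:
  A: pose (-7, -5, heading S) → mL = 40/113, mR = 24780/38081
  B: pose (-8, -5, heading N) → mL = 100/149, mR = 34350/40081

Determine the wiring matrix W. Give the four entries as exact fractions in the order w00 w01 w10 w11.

obs A: pose=(-7,-5,S) → sL=200/337, sR=40/113, mL=40/113, mR=24780/38081
obs B: pose=(-8,-5,N) → sL=100/269, sR=100/149, mL=100/149, mR=34350/40081
sensor matrix S = [[200/337, 40/113], [100/269, 100/149]]; det S = 407088000/1526324561
solve [mL_A; mL_B] = S·[w00; w01] and [mR_A; mR_B] = S·[w10; w11]:
  w00 = 0, w01 = 1, w10 = 1/2, w11 = 1

0 1 1/2 1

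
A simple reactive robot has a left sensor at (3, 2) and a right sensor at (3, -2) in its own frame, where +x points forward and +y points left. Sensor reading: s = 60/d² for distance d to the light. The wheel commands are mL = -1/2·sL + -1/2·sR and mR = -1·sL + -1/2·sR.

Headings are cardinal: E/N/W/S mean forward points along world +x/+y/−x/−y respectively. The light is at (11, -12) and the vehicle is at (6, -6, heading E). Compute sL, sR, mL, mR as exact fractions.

15/17 3 -33/17 -81/34

left sensor world pos  = (9, -4); dL² = 68
right sensor world pos = (9, -8); dR² = 20
sL = 60/68 = 15/17
sR = 60/20 = 3
mL = -1/2·sL + -1/2·sR = -33/17
mR = -1·sL + -1/2·sR = -81/34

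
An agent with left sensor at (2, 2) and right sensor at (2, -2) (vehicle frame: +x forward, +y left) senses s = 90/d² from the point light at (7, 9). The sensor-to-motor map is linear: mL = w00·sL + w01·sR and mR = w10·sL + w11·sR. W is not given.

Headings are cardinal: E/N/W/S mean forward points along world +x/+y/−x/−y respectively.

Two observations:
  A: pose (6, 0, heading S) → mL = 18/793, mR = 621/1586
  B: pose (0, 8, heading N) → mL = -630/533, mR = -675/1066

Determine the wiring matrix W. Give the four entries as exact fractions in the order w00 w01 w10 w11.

1/2 -1/2 1 -1/2

obs A: pose=(6,0,S) → sL=45/61, sR=9/13, mL=18/793, mR=621/1586
obs B: pose=(0,8,N) → sL=45/41, sR=45/13, mL=-630/533, mR=-675/1066
sensor matrix S = [[45/61, 9/13], [45/41, 45/13]]; det S = 58320/32513
solve [mL_A; mL_B] = S·[w00; w01] and [mR_A; mR_B] = S·[w10; w11]:
  w00 = 1/2, w01 = -1/2, w10 = 1, w11 = -1/2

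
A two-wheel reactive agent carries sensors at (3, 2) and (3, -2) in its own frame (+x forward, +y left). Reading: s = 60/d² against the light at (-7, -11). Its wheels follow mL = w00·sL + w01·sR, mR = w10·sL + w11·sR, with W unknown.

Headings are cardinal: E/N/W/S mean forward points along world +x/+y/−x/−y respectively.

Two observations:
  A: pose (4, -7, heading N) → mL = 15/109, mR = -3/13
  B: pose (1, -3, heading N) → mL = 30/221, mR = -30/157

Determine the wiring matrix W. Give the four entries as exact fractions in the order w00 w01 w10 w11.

0 1/2 -1/2 0

obs A: pose=(4,-7,N) → sL=6/13, sR=30/109, mL=15/109, mR=-3/13
obs B: pose=(1,-3,N) → sL=60/157, sR=60/221, mL=30/221, mR=-30/157
sensor matrix S = [[6/13, 30/109], [60/157, 60/221]]; det S = 989280/49165649
solve [mL_A; mL_B] = S·[w00; w01] and [mR_A; mR_B] = S·[w10; w11]:
  w00 = 0, w01 = 1/2, w10 = -1/2, w11 = 0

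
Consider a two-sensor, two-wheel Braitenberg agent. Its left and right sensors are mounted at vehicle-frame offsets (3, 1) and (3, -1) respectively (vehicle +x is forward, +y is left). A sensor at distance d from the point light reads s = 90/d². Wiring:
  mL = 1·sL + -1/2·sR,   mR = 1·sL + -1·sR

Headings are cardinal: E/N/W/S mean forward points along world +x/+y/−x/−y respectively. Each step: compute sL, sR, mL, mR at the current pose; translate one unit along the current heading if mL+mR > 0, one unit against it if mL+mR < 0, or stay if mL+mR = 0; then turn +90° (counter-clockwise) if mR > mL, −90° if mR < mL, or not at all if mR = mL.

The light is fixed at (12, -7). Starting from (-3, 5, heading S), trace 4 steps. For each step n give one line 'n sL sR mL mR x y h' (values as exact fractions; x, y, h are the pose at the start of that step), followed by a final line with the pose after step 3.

0 90/277 90/337 17865/93349 5400/93349 -3 5 S
1 45/212 5/26 80/689 55/2756 -3 4 W
2 18/97 90/421 3213/40837 -1152/40837 -4 4 N
3 45/169 9/29 1089/9802 -216/4901 -4 5 E
final -3 5 S

n=0: pose=(-3,5,S); sL=90/277, sR=90/337; mL=17865/93349, mR=5400/93349; mL+mR=23265/93349 → advance +1; mR−mL=-45/337 → turn -1·90°
n=1: pose=(-3,4,W); sL=45/212, sR=5/26; mL=80/689, mR=55/2756; mL+mR=375/2756 → advance +1; mR−mL=-5/52 → turn -1·90°
n=2: pose=(-4,4,N); sL=18/97, sR=90/421; mL=3213/40837, mR=-1152/40837; mL+mR=2061/40837 → advance +1; mR−mL=-45/421 → turn -1·90°
n=3: pose=(-4,5,E); sL=45/169, sR=9/29; mL=1089/9802, mR=-216/4901; mL+mR=657/9802 → advance +1; mR−mL=-9/58 → turn -1·90°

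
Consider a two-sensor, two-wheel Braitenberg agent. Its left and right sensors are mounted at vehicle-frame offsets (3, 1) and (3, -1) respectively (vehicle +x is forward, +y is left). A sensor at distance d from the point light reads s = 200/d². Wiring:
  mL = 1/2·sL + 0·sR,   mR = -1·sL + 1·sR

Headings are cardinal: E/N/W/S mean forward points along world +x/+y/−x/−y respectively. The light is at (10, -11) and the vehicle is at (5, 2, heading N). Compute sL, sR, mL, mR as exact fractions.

left sensor world pos  = (4, 5); dL² = 292
right sensor world pos = (6, 5); dR² = 272
sL = 200/292 = 50/73
sR = 200/272 = 25/34
mL = 1/2·sL + 0·sR = 25/73
mR = -1·sL + 1·sR = 125/2482

50/73 25/34 25/73 125/2482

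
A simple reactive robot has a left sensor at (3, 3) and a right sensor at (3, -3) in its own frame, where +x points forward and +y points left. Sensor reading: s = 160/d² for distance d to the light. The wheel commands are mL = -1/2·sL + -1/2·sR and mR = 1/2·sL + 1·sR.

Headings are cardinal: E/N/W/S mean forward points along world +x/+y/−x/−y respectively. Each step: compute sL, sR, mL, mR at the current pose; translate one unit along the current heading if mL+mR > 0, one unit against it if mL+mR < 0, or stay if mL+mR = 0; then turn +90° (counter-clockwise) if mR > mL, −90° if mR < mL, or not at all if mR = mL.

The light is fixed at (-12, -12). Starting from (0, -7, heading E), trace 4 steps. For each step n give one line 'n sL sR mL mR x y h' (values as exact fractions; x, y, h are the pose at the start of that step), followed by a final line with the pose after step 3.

n=0: pose=(0,-7,E); sL=160/289, sR=160/229; mL=-41440/66181, mR=64560/66181; mL+mR=80/229 → advance +1; mR−mL=106000/66181 → turn +1·90°
n=1: pose=(1,-7,N); sL=40/41, sR=1/2; mL=-121/164, mR=81/82; mL+mR=1/4 → advance +1; mR−mL=283/164 → turn +1·90°
n=2: pose=(1,-6,W); sL=160/109, sR=160/181; mL=-23200/19729, mR=31920/19729; mL+mR=80/181 → advance +1; mR−mL=55120/19729 → turn +1·90°
n=3: pose=(0,-6,S); sL=80/117, sR=16/9; mL=-16/13, mR=248/117; mL+mR=8/9 → advance +1; mR−mL=392/117 → turn +1·90°

0 160/289 160/229 -41440/66181 64560/66181 0 -7 E
1 40/41 1/2 -121/164 81/82 1 -7 N
2 160/109 160/181 -23200/19729 31920/19729 1 -6 W
3 80/117 16/9 -16/13 248/117 0 -6 S
final 0 -7 E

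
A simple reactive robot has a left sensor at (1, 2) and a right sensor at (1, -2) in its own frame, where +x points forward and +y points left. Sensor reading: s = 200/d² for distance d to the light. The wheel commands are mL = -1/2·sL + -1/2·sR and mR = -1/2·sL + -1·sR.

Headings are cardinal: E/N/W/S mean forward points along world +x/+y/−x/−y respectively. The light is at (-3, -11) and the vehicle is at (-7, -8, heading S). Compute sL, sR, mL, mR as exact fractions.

left sensor world pos  = (-5, -9); dL² = 8
right sensor world pos = (-9, -9); dR² = 40
sL = 200/8 = 25
sR = 200/40 = 5
mL = -1/2·sL + -1/2·sR = -15
mR = -1/2·sL + -1·sR = -35/2

25 5 -15 -35/2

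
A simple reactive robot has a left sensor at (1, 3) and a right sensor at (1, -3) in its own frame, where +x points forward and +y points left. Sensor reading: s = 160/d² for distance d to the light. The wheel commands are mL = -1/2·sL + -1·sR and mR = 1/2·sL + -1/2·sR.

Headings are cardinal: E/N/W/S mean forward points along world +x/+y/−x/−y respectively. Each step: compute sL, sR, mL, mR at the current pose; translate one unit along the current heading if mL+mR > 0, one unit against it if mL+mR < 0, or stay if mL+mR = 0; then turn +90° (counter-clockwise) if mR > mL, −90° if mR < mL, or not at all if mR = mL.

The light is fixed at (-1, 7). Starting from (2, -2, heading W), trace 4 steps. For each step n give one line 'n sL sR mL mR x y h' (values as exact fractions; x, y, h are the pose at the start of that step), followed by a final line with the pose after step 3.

n=0: pose=(2,-2,W); sL=40/37, sR=4; mL=-168/37, mR=-54/37; mL+mR=-6 → advance -1; mR−mL=114/37 → turn +1·90°
n=1: pose=(3,-2,S); sL=160/149, sR=160/101; mL=-31920/15049, mR=-3840/15049; mL+mR=-240/101 → advance -1; mR−mL=28080/15049 → turn +1·90°
n=2: pose=(3,-1,E); sL=16/5, sR=80/73; mL=-984/365, mR=384/365; mL+mR=-120/73 → advance -1; mR−mL=1368/365 → turn +1·90°
n=3: pose=(2,-1,N); sL=160/49, sR=32/17; mL=-2928/833, mR=576/833; mL+mR=-48/17 → advance -1; mR−mL=3504/833 → turn +1·90°

0 40/37 4 -168/37 -54/37 2 -2 W
1 160/149 160/101 -31920/15049 -3840/15049 3 -2 S
2 16/5 80/73 -984/365 384/365 3 -1 E
3 160/49 32/17 -2928/833 576/833 2 -1 N
final 2 -2 W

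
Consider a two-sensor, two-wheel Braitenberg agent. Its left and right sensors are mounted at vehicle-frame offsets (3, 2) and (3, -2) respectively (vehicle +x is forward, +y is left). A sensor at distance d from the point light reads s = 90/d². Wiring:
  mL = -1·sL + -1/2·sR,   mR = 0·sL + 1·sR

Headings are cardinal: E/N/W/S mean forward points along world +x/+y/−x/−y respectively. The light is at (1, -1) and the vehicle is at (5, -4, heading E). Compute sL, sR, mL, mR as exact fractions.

left sensor world pos  = (8, -2); dL² = 50
right sensor world pos = (8, -6); dR² = 74
sL = 90/50 = 9/5
sR = 90/74 = 45/37
mL = -1·sL + -1/2·sR = -891/370
mR = 0·sL + 1·sR = 45/37

9/5 45/37 -891/370 45/37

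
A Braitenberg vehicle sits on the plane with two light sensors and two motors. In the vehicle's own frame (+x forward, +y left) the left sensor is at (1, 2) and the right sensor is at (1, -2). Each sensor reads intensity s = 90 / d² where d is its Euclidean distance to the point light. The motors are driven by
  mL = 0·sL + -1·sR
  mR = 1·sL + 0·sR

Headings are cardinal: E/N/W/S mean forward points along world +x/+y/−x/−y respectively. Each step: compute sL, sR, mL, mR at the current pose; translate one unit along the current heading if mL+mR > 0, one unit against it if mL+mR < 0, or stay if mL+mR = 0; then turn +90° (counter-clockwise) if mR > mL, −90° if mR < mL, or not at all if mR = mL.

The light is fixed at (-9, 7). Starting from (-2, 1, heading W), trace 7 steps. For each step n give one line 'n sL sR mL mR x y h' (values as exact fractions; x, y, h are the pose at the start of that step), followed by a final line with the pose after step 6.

n=0: pose=(-2,1,W); sL=9/10, sR=45/26; mL=-45/26, mR=9/10; mL+mR=-54/65 → advance -1; mR−mL=171/65 → turn +1·90°
n=1: pose=(-1,1,S); sL=90/149, sR=18/17; mL=-18/17, mR=90/149; mL+mR=-1152/2533 → advance -1; mR−mL=4212/2533 → turn +1·90°
n=2: pose=(-1,2,E); sL=1, sR=9/13; mL=-9/13, mR=1; mL+mR=4/13 → advance +1; mR−mL=22/13 → turn +1·90°
n=3: pose=(0,2,N); sL=18/13, sR=90/137; mL=-90/137, mR=18/13; mL+mR=1296/1781 → advance +1; mR−mL=3636/1781 → turn +1·90°
n=4: pose=(0,3,W); sL=9/10, sR=45/34; mL=-45/34, mR=9/10; mL+mR=-36/85 → advance -1; mR−mL=189/85 → turn +1·90°
n=5: pose=(1,3,S); sL=90/169, sR=90/89; mL=-90/89, mR=90/169; mL+mR=-7200/15041 → advance -1; mR−mL=23220/15041 → turn +1·90°
n=6: pose=(1,4,E); sL=45/61, sR=45/73; mL=-45/73, mR=45/61; mL+mR=540/4453 → advance +1; mR−mL=6030/4453 → turn +1·90°

0 9/10 45/26 -45/26 9/10 -2 1 W
1 90/149 18/17 -18/17 90/149 -1 1 S
2 1 9/13 -9/13 1 -1 2 E
3 18/13 90/137 -90/137 18/13 0 2 N
4 9/10 45/34 -45/34 9/10 0 3 W
5 90/169 90/89 -90/89 90/169 1 3 S
6 45/61 45/73 -45/73 45/61 1 4 E
final 2 4 N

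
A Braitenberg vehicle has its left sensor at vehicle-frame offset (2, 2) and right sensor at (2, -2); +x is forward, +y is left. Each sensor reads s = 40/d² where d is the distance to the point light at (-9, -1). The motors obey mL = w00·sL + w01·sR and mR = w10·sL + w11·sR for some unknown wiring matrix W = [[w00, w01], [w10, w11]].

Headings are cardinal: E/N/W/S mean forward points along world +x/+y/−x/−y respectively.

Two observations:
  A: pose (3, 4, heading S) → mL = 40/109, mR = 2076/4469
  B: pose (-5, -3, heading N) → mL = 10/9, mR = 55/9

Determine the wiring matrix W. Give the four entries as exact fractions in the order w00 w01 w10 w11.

0 1 1/2 1

obs A: pose=(3,4,S) → sL=8/41, sR=40/109, mL=40/109, mR=2076/4469
obs B: pose=(-5,-3,N) → sL=10, sR=10/9, mL=10/9, mR=55/9
sensor matrix S = [[8/41, 40/109], [10, 10/9]]; det S = -138880/40221
solve [mL_A; mL_B] = S·[w00; w01] and [mR_A; mR_B] = S·[w10; w11]:
  w00 = 0, w01 = 1, w10 = 1/2, w11 = 1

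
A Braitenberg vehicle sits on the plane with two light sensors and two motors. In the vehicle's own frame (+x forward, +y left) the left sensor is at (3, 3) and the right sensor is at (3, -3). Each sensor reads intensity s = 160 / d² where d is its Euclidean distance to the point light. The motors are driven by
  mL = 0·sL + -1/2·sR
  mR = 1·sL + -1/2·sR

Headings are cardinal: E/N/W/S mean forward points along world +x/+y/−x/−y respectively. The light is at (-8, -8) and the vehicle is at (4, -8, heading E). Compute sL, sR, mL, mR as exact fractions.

80/117 80/117 -40/117 40/117

left sensor world pos  = (7, -5); dL² = 234
right sensor world pos = (7, -11); dR² = 234
sL = 160/234 = 80/117
sR = 160/234 = 80/117
mL = 0·sL + -1/2·sR = -40/117
mR = 1·sL + -1/2·sR = 40/117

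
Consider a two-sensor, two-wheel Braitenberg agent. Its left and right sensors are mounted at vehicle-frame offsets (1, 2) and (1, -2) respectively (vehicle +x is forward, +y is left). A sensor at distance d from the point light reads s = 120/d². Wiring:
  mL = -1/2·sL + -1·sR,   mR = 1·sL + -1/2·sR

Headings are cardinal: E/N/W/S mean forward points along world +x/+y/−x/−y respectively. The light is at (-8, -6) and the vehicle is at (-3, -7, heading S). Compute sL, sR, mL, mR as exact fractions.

120/53 120/13 -7140/689 -1620/689

left sensor world pos  = (-1, -8); dL² = 53
right sensor world pos = (-5, -8); dR² = 13
sL = 120/53 = 120/53
sR = 120/13 = 120/13
mL = -1/2·sL + -1·sR = -7140/689
mR = 1·sL + -1/2·sR = -1620/689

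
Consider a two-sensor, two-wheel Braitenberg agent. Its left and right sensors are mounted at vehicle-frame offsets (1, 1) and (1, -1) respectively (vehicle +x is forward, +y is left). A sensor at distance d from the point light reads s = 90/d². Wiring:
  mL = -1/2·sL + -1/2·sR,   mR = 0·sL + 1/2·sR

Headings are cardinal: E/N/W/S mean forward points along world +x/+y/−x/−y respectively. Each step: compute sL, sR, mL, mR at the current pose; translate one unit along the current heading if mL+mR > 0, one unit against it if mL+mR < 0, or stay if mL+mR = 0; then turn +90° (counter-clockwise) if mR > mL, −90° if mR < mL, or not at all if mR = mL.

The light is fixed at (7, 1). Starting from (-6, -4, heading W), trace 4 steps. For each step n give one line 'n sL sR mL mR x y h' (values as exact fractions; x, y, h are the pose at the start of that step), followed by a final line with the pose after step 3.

n=0: pose=(-6,-4,W); sL=45/116, sR=45/106; mL=-4995/12296, mR=45/212; mL+mR=-45/232 → advance -1; mR−mL=7605/12296 → turn +1·90°
n=1: pose=(-5,-4,S); sL=90/157, sR=18/41; mL=-3258/6437, mR=9/41; mL+mR=-45/157 → advance -1; mR−mL=4671/6437 → turn +1·90°
n=2: pose=(-5,-3,E); sL=9/13, sR=45/73; mL=-621/949, mR=45/146; mL+mR=-9/26 → advance -1; mR−mL=1827/1898 → turn +1·90°
n=3: pose=(-6,-3,N); sL=18/41, sR=10/17; mL=-358/697, mR=5/17; mL+mR=-9/41 → advance -1; mR−mL=563/697 → turn +1·90°

0 45/116 45/106 -4995/12296 45/212 -6 -4 W
1 90/157 18/41 -3258/6437 9/41 -5 -4 S
2 9/13 45/73 -621/949 45/146 -5 -3 E
3 18/41 10/17 -358/697 5/17 -6 -3 N
final -6 -4 W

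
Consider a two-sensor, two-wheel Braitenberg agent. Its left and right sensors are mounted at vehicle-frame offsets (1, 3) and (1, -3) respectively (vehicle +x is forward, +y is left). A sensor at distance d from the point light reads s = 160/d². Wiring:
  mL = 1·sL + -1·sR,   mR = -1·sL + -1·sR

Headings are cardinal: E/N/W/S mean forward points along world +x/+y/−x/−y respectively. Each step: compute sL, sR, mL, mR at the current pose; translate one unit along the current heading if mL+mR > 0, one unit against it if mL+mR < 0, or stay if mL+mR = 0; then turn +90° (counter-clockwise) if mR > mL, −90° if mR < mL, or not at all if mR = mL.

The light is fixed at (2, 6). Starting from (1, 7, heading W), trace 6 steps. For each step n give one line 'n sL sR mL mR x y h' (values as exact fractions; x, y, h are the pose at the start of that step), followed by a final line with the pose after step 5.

n=0: pose=(1,7,W); sL=20, sR=8; mL=12, mR=-28; mL+mR=-16 → advance -1; mR−mL=-40 → turn -1·90°
n=1: pose=(2,7,N); sL=160/13, sR=160/13; mL=0, mR=-320/13; mL+mR=-320/13 → advance -1; mR−mL=-320/13 → turn -1·90°
n=2: pose=(2,6,E); sL=16, sR=16; mL=0, mR=-32; mL+mR=-32 → advance -1; mR−mL=-32 → turn -1·90°
n=3: pose=(1,6,S); sL=32, sR=160/17; mL=384/17, mR=-704/17; mL+mR=-320/17 → advance -1; mR−mL=-64 → turn -1·90°
n=4: pose=(1,7,W); sL=20, sR=8; mL=12, mR=-28; mL+mR=-16 → advance -1; mR−mL=-40 → turn -1·90°
n=5: pose=(2,7,N); sL=160/13, sR=160/13; mL=0, mR=-320/13; mL+mR=-320/13 → advance -1; mR−mL=-320/13 → turn -1·90°

0 20 8 12 -28 1 7 W
1 160/13 160/13 0 -320/13 2 7 N
2 16 16 0 -32 2 6 E
3 32 160/17 384/17 -704/17 1 6 S
4 20 8 12 -28 1 7 W
5 160/13 160/13 0 -320/13 2 7 N
final 2 6 E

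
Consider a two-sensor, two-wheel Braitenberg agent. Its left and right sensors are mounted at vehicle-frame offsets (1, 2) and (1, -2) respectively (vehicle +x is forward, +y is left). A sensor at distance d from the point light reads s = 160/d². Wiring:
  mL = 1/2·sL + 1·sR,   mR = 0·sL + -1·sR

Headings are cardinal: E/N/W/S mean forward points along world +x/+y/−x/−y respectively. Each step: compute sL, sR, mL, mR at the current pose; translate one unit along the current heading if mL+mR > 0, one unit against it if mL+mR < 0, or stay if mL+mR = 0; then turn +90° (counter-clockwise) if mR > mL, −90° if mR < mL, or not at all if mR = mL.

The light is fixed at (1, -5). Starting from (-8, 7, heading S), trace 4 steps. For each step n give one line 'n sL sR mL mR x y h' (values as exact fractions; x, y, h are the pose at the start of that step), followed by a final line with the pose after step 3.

n=0: pose=(-8,7,S); sL=16/17, sR=80/121; mL=2328/2057, mR=-80/121; mL+mR=8/17 → advance +1; mR−mL=-3688/2057 → turn -1·90°
n=1: pose=(-8,6,W); sL=160/181, sR=160/269; mL=50480/48689, mR=-160/269; mL+mR=80/181 → advance +1; mR−mL=-79440/48689 → turn -1·90°
n=2: pose=(-9,6,N); sL=5/9, sR=10/13; mL=245/234, mR=-10/13; mL+mR=5/18 → advance +1; mR−mL=-425/234 → turn -1·90°
n=3: pose=(-9,7,E); sL=160/277, sR=160/181; mL=58800/50137, mR=-160/181; mL+mR=80/277 → advance +1; mR−mL=-103120/50137 → turn -1·90°

0 16/17 80/121 2328/2057 -80/121 -8 7 S
1 160/181 160/269 50480/48689 -160/269 -8 6 W
2 5/9 10/13 245/234 -10/13 -9 6 N
3 160/277 160/181 58800/50137 -160/181 -9 7 E
final -8 7 S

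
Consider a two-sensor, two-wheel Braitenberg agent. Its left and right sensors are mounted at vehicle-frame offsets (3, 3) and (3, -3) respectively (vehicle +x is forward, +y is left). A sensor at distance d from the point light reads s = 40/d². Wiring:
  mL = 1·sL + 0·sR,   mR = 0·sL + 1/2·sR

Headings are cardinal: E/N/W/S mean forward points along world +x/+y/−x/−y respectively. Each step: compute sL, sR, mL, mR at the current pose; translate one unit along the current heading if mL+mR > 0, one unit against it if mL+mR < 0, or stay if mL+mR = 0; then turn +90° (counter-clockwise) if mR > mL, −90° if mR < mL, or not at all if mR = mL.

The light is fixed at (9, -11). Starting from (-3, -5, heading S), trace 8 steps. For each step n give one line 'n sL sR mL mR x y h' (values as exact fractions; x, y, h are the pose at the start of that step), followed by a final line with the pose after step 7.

n=0: pose=(-3,-5,S); sL=4/9, sR=20/117; mL=4/9, mR=10/117; mL+mR=62/117 → advance +1; mR−mL=-14/39 → turn -1·90°
n=1: pose=(-3,-6,W); sL=40/229, sR=40/289; mL=40/229, mR=20/289; mL+mR=16140/66181 → advance +1; mR−mL=-6980/66181 → turn -1·90°
n=2: pose=(-4,-6,N); sL=1/8, sR=10/41; mL=1/8, mR=5/41; mL+mR=81/328 → advance +1; mR−mL=-1/328 → turn -1·90°
n=3: pose=(-4,-5,E); sL=40/181, sR=40/109; mL=40/181, mR=20/109; mL+mR=7980/19729 → advance +1; mR−mL=-740/19729 → turn -1·90°
n=4: pose=(-3,-5,S); sL=4/9, sR=20/117; mL=4/9, mR=10/117; mL+mR=62/117 → advance +1; mR−mL=-14/39 → turn -1·90°
n=5: pose=(-3,-6,W); sL=40/229, sR=40/289; mL=40/229, mR=20/289; mL+mR=16140/66181 → advance +1; mR−mL=-6980/66181 → turn -1·90°
n=6: pose=(-4,-6,N); sL=1/8, sR=10/41; mL=1/8, mR=5/41; mL+mR=81/328 → advance +1; mR−mL=-1/328 → turn -1·90°
n=7: pose=(-4,-5,E); sL=40/181, sR=40/109; mL=40/181, mR=20/109; mL+mR=7980/19729 → advance +1; mR−mL=-740/19729 → turn -1·90°

0 4/9 20/117 4/9 10/117 -3 -5 S
1 40/229 40/289 40/229 20/289 -3 -6 W
2 1/8 10/41 1/8 5/41 -4 -6 N
3 40/181 40/109 40/181 20/109 -4 -5 E
4 4/9 20/117 4/9 10/117 -3 -5 S
5 40/229 40/289 40/229 20/289 -3 -6 W
6 1/8 10/41 1/8 5/41 -4 -6 N
7 40/181 40/109 40/181 20/109 -4 -5 E
final -3 -5 S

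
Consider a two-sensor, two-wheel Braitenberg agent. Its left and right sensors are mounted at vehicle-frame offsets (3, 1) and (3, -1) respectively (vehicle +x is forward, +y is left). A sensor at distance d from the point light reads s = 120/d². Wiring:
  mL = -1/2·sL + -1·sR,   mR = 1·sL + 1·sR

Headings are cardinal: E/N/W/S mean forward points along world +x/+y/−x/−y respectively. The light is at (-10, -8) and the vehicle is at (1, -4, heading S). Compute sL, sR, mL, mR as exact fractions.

24/29 120/101 -4692/2929 5904/2929

left sensor world pos  = (2, -7); dL² = 145
right sensor world pos = (0, -7); dR² = 101
sL = 120/145 = 24/29
sR = 120/101 = 120/101
mL = -1/2·sL + -1·sR = -4692/2929
mR = 1·sL + 1·sR = 5904/2929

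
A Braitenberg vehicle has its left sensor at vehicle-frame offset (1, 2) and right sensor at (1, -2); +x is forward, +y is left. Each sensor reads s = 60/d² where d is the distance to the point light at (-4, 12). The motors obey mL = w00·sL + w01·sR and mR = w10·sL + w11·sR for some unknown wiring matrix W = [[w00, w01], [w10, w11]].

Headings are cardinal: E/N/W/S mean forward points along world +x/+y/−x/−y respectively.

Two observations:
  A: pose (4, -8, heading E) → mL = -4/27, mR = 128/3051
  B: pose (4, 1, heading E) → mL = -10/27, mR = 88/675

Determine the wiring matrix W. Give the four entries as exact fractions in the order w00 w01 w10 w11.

-1 0 1 -1

obs A: pose=(4,-8,E) → sL=4/27, sR=12/113, mL=-4/27, mR=128/3051
obs B: pose=(4,1,E) → sL=10/27, sR=6/25, mL=-10/27, mR=88/675
sensor matrix S = [[4/27, 12/113], [10/27, 6/25]]; det S = -32/8475
solve [mL_A; mL_B] = S·[w00; w01] and [mR_A; mR_B] = S·[w10; w11]:
  w00 = -1, w01 = 0, w10 = 1, w11 = -1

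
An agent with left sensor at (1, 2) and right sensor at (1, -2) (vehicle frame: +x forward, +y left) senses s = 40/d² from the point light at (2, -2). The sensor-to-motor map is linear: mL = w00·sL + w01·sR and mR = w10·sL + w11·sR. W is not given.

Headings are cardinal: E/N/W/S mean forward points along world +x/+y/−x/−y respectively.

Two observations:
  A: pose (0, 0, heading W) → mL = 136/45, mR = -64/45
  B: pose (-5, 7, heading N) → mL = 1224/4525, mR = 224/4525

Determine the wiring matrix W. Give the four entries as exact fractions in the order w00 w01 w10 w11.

1/2 1/2 -1/2 1/2

obs A: pose=(0,0,W) → sL=40/9, sR=8/5, mL=136/45, mR=-64/45
obs B: pose=(-5,7,N) → sL=40/181, sR=8/25, mL=1224/4525, mR=224/4525
sensor matrix S = [[40/9, 8/5], [40/181, 8/25]]; det S = 8704/8145
solve [mL_A; mL_B] = S·[w00; w01] and [mR_A; mR_B] = S·[w10; w11]:
  w00 = 1/2, w01 = 1/2, w10 = -1/2, w11 = 1/2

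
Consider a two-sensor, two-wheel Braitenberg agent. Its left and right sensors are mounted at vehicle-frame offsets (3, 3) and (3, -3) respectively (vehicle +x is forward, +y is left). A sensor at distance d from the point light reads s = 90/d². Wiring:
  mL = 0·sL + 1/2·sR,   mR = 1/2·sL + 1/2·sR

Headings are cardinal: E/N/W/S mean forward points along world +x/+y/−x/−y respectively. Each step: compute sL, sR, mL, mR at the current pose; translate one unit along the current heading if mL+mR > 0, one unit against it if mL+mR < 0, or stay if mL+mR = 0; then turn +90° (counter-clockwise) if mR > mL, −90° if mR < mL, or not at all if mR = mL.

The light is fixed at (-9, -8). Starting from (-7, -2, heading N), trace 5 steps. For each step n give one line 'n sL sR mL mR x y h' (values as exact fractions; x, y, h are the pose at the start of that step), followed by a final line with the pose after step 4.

0 45/41 45/53 45/106 2115/2173 -7 -2 N
1 90/17 90/101 45/101 5310/1717 -7 -1 W
2 45/16 9/2 9/4 117/32 -8 -1 S
3 90/97 18/5 9/5 1098/485 -8 -2 E
4 45/41 45/53 45/106 2115/2173 -7 -2 N
final -7 -1 W

n=0: pose=(-7,-2,N); sL=45/41, sR=45/53; mL=45/106, mR=2115/2173; mL+mR=6075/4346 → advance +1; mR−mL=45/82 → turn +1·90°
n=1: pose=(-7,-1,W); sL=90/17, sR=90/101; mL=45/101, mR=5310/1717; mL+mR=6075/1717 → advance +1; mR−mL=45/17 → turn +1·90°
n=2: pose=(-8,-1,S); sL=45/16, sR=9/2; mL=9/4, mR=117/32; mL+mR=189/32 → advance +1; mR−mL=45/32 → turn +1·90°
n=3: pose=(-8,-2,E); sL=90/97, sR=18/5; mL=9/5, mR=1098/485; mL+mR=1971/485 → advance +1; mR−mL=45/97 → turn +1·90°
n=4: pose=(-7,-2,N); sL=45/41, sR=45/53; mL=45/106, mR=2115/2173; mL+mR=6075/4346 → advance +1; mR−mL=45/82 → turn +1·90°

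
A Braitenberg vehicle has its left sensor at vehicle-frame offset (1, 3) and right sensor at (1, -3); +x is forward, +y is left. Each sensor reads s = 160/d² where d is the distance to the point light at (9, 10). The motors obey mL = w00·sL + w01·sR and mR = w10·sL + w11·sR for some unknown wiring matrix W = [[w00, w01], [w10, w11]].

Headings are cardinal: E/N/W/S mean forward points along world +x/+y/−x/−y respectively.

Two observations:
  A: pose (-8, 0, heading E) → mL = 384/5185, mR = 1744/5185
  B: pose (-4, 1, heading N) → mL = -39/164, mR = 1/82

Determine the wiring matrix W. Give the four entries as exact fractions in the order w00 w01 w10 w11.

obs A: pose=(-8,0,E) → sL=32/61, sR=32/85, mL=384/5185, mR=1744/5185
obs B: pose=(-4,1,N) → sL=1/2, sR=40/41, mL=-39/164, mR=1/82
sensor matrix S = [[32/61, 32/85], [1/2, 40/41]]; det S = 68784/212585
solve [mL_A; mL_B] = S·[w00; w01] and [mR_A; mR_B] = S·[w10; w11]:
  w00 = 1/2, w01 = -1/2, w10 = 1, w11 = -1/2

1/2 -1/2 1 -1/2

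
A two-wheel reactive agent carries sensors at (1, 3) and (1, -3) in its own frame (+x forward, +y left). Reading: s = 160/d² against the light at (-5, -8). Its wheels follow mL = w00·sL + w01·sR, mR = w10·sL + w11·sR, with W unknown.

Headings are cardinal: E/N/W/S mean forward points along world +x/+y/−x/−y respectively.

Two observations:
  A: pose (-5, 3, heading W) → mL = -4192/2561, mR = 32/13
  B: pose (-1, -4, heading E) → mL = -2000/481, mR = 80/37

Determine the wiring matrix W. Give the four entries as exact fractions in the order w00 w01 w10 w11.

-1/2 -1/2 1 0

obs A: pose=(-5,3,W) → sL=32/13, sR=160/197, mL=-4192/2561, mR=32/13
obs B: pose=(-1,-4,E) → sL=80/37, sR=80/13, mL=-2000/481, mR=80/37
sensor matrix S = [[32/13, 160/197], [80/37, 80/13]]; det S = 16496640/1231841
solve [mL_A; mL_B] = S·[w00; w01] and [mR_A; mR_B] = S·[w10; w11]:
  w00 = -1/2, w01 = -1/2, w10 = 1, w11 = 0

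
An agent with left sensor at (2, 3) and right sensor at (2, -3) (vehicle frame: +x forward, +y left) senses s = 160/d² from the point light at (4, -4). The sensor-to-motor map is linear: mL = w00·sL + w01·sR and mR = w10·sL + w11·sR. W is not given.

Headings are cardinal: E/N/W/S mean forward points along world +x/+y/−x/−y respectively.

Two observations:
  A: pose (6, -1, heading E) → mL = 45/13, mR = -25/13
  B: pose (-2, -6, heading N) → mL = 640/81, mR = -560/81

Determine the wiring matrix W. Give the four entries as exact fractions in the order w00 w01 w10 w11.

-1/2 1/2 1 -1/2

obs A: pose=(6,-1,E) → sL=40/13, sR=10, mL=45/13, mR=-25/13
obs B: pose=(-2,-6,N) → sL=160/81, sR=160/9, mL=640/81, mR=-560/81
sensor matrix S = [[40/13, 10], [160/81, 160/9]]; det S = 36800/1053
solve [mL_A; mL_B] = S·[w00; w01] and [mR_A; mR_B] = S·[w10; w11]:
  w00 = -1/2, w01 = 1/2, w10 = 1, w11 = -1/2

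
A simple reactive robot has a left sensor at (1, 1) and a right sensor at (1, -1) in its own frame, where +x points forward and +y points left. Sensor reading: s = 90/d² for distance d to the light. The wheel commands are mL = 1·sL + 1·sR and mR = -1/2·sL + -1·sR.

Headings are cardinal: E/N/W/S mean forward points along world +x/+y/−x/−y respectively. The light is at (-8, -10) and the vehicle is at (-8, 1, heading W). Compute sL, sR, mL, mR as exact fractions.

90/101 18/29 4428/2929 -3123/2929

left sensor world pos  = (-9, 0); dL² = 101
right sensor world pos = (-9, 2); dR² = 145
sL = 90/101 = 90/101
sR = 90/145 = 18/29
mL = 1·sL + 1·sR = 4428/2929
mR = -1/2·sL + -1·sR = -3123/2929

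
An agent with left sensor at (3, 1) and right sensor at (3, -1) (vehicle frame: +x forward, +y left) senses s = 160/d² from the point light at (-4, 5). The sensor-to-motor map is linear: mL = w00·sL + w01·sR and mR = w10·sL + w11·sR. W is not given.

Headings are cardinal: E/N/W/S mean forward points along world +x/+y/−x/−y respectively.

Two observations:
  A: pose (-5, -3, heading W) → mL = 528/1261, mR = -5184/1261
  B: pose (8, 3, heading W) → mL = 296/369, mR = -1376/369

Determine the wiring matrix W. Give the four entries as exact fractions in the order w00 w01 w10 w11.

obs A: pose=(-5,-3,W) → sL=160/97, sR=32/13, mL=528/1261, mR=-5184/1261
obs B: pose=(8,3,W) → sL=16/9, sR=80/41, mL=296/369, mR=-1376/369
sensor matrix S = [[160/97, 32/13], [16/9, 80/41]]; det S = -538624/465309
solve [mL_A; mL_B] = S·[w00; w01] and [mR_A; mR_B] = S·[w10; w11]:
  w00 = 1, w01 = -1/2, w10 = -1, w11 = -1

1 -1/2 -1 -1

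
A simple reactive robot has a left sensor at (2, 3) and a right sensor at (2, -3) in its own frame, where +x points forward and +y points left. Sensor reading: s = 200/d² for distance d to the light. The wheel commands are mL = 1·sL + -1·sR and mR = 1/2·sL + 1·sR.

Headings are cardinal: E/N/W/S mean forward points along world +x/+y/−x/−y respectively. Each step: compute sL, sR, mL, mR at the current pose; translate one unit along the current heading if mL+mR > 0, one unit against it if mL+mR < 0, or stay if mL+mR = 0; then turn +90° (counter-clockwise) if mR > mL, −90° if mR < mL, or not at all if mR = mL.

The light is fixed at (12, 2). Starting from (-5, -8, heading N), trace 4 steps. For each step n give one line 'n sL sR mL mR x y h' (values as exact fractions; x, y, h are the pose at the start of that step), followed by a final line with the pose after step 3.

0 25/58 10/13 -255/754 1485/1508 -5 -8 N
1 40/101 200/397 -4320/40097 28140/40097 -5 -7 W
2 100/173 100/281 10800/48613 31350/48613 -6 -7 S
3 40/61 8/17 192/1037 828/1037 -6 -8 E
final -5 -8 N

n=0: pose=(-5,-8,N); sL=25/58, sR=10/13; mL=-255/754, mR=1485/1508; mL+mR=75/116 → advance +1; mR−mL=1995/1508 → turn +1·90°
n=1: pose=(-5,-7,W); sL=40/101, sR=200/397; mL=-4320/40097, mR=28140/40097; mL+mR=60/101 → advance +1; mR−mL=32460/40097 → turn +1·90°
n=2: pose=(-6,-7,S); sL=100/173, sR=100/281; mL=10800/48613, mR=31350/48613; mL+mR=150/173 → advance +1; mR−mL=20550/48613 → turn +1·90°
n=3: pose=(-6,-8,E); sL=40/61, sR=8/17; mL=192/1037, mR=828/1037; mL+mR=60/61 → advance +1; mR−mL=636/1037 → turn +1·90°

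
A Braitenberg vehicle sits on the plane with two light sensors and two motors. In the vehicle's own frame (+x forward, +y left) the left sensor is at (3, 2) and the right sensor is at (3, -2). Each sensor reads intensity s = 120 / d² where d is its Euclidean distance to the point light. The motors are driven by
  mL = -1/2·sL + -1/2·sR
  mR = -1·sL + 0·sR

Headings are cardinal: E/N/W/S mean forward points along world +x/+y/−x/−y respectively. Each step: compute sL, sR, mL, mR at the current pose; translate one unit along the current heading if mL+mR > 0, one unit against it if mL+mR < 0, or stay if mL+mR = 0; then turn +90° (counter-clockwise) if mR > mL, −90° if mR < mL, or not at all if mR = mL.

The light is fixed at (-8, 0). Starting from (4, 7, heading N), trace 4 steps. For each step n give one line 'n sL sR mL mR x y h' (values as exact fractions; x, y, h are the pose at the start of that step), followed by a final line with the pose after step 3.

0 3/5 15/37 -93/185 -3/5 4 7 N
1 120/289 120/241 -31800/69649 -120/289 4 6 E
2 20/27 12/25 -412/675 -20/27 3 6 N
3 24/49 24/41 -1080/2009 -24/49 3 5 E
final 2 5 N

n=0: pose=(4,7,N); sL=3/5, sR=15/37; mL=-93/185, mR=-3/5; mL+mR=-204/185 → advance -1; mR−mL=-18/185 → turn -1·90°
n=1: pose=(4,6,E); sL=120/289, sR=120/241; mL=-31800/69649, mR=-120/289; mL+mR=-60720/69649 → advance -1; mR−mL=2880/69649 → turn +1·90°
n=2: pose=(3,6,N); sL=20/27, sR=12/25; mL=-412/675, mR=-20/27; mL+mR=-304/225 → advance -1; mR−mL=-88/675 → turn -1·90°
n=3: pose=(3,5,E); sL=24/49, sR=24/41; mL=-1080/2009, mR=-24/49; mL+mR=-2064/2009 → advance -1; mR−mL=96/2009 → turn +1·90°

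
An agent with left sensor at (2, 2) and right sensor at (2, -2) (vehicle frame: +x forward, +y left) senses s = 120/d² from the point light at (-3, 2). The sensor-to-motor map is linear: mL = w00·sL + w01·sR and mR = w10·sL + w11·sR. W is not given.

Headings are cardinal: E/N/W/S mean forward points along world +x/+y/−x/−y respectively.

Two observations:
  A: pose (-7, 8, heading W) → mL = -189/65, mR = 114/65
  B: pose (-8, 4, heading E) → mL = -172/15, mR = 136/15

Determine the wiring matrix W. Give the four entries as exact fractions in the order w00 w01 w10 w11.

-1 -1/2 1/2 1/2

obs A: pose=(-7,8,W) → sL=30/13, sR=6/5, mL=-189/65, mR=114/65
obs B: pose=(-8,4,E) → sL=24/5, sR=40/3, mL=-172/15, mR=136/15
sensor matrix S = [[30/13, 6/5], [24/5, 40/3]]; det S = 8128/325
solve [mL_A; mL_B] = S·[w00; w01] and [mR_A; mR_B] = S·[w10; w11]:
  w00 = -1, w01 = -1/2, w10 = 1/2, w11 = 1/2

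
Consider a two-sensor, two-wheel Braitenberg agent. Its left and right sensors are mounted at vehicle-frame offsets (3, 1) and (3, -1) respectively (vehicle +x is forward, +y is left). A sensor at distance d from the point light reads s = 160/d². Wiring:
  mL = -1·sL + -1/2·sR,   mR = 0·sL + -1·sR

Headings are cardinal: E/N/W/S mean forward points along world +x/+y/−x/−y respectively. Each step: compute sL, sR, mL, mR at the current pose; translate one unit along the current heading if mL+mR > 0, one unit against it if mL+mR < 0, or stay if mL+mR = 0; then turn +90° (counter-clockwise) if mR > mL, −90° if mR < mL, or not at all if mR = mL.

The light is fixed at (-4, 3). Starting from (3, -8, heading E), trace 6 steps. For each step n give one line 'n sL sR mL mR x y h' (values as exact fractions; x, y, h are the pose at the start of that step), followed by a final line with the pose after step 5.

n=0: pose=(3,-8,E); sL=4/5, sR=40/61; mL=-344/305, mR=-40/61; mL+mR=-544/305 → advance -1; mR−mL=144/305 → turn +1·90°
n=1: pose=(2,-8,N); sL=160/89, sR=160/113; mL=-25200/10057, mR=-160/113; mL+mR=-39440/10057 → advance -1; mR−mL=10960/10057 → turn +1·90°
n=2: pose=(2,-9,W); sL=80/89, sR=16/13; mL=-1752/1157, mR=-16/13; mL+mR=-3176/1157 → advance -1; mR−mL=328/1157 → turn +1·90°
n=3: pose=(3,-9,S); sL=160/289, sR=160/261; mL=-64880/75429, mR=-160/261; mL+mR=-37040/25143 → advance -1; mR−mL=18640/75429 → turn +1·90°
n=4: pose=(3,-8,E); sL=4/5, sR=40/61; mL=-344/305, mR=-40/61; mL+mR=-544/305 → advance -1; mR−mL=144/305 → turn +1·90°
n=5: pose=(2,-8,N); sL=160/89, sR=160/113; mL=-25200/10057, mR=-160/113; mL+mR=-39440/10057 → advance -1; mR−mL=10960/10057 → turn +1·90°

0 4/5 40/61 -344/305 -40/61 3 -8 E
1 160/89 160/113 -25200/10057 -160/113 2 -8 N
2 80/89 16/13 -1752/1157 -16/13 2 -9 W
3 160/289 160/261 -64880/75429 -160/261 3 -9 S
4 4/5 40/61 -344/305 -40/61 3 -8 E
5 160/89 160/113 -25200/10057 -160/113 2 -8 N
final 2 -9 W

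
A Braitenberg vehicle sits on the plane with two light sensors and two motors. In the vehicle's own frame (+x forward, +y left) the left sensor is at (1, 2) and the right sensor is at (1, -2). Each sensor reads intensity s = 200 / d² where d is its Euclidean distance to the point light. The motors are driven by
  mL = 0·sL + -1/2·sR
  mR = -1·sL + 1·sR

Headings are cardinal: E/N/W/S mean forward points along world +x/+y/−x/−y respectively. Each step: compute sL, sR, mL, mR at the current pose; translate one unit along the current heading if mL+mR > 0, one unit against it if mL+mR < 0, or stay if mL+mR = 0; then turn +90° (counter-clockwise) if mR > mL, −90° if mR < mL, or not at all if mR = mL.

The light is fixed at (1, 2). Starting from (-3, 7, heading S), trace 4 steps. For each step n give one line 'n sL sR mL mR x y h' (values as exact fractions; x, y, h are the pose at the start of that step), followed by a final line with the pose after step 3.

n=0: pose=(-3,7,S); sL=10, sR=50/13; mL=-25/13, mR=-80/13; mL+mR=-105/13 → advance -1; mR−mL=-55/13 → turn -1·90°
n=1: pose=(-3,8,W); sL=200/41, sR=200/89; mL=-100/89, mR=-9600/3649; mL+mR=-13700/3649 → advance -1; mR−mL=-5500/3649 → turn -1·90°
n=2: pose=(-2,8,N); sL=100/37, sR=4; mL=-2, mR=48/37; mL+mR=-26/37 → advance -1; mR−mL=122/37 → turn +1·90°
n=3: pose=(-2,7,W); sL=8, sR=40/13; mL=-20/13, mR=-64/13; mL+mR=-84/13 → advance -1; mR−mL=-44/13 → turn -1·90°

0 10 50/13 -25/13 -80/13 -3 7 S
1 200/41 200/89 -100/89 -9600/3649 -3 8 W
2 100/37 4 -2 48/37 -2 8 N
3 8 40/13 -20/13 -64/13 -2 7 W
final -1 7 N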